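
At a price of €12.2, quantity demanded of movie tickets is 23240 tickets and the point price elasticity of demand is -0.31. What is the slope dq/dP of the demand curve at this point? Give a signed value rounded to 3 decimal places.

-590.525

Ed = (dq/dP)·(P/q) ⇒ dq/dP = Ed·q/P = (-0.31)·23240/12.2 = -590.52459…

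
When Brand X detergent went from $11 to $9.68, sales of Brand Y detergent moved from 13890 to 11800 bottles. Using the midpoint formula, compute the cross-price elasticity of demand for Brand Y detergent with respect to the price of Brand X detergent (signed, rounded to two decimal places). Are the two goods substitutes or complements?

1.27; substitutes

%ΔQ_{Brand Y detergent} = (11800 − 13890)/avg = -2090/12845 = -0.162709…
%ΔP_{Brand X detergent} = (9.68 − 11)/avg = -1.32/10.34 = -0.127659…
E_cross = (-2090/12845) / (-1.32/10.34) = 1.2745…
E_cross > 0 ⇒ the goods are substitutes.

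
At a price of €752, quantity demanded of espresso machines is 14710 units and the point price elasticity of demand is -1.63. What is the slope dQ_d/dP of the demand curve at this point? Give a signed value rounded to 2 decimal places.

Ed = (dQ_d/dP)·(P/Q_d) ⇒ dQ_d/dP = Ed·Q_d/P = (-1.63)·14710/752 = -31.8847…

-31.88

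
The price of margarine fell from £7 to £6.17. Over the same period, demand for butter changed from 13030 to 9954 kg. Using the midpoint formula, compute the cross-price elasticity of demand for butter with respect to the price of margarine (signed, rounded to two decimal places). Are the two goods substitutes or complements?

2.12; substitutes

%ΔQ_{butter} = (9954 − 13030)/avg = -3076/11492 = -0.267664…
%ΔP_{margarine} = (6.17 − 7)/avg = -0.83/6.585 = -0.126044…
E_cross = (-3076/11492) / (-0.83/6.585) = 2.1235…
E_cross > 0 ⇒ the goods are substitutes.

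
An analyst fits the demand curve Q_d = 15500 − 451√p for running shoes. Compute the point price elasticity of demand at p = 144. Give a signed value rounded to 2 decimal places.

-0.27

dQ_d/dp = −451/(2√p) = -18.7917. At p = 144, Q_d = 10088.
Ed = (dQ_d/dp)·(p/Q_d) = (-18.7917) × (144/10088) = -0.2682…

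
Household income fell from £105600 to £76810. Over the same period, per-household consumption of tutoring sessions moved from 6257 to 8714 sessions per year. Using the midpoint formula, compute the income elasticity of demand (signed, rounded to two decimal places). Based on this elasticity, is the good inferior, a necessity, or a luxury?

%ΔQ = (8714 − 6257)/[( 6257 + 8714)/2] = 2457/7485.5 = 0.328234…
%ΔIncome = (76810 − 105600)/[( 105600 + 76810)/2] = -28790/91205 = -0.315662…
E_income = (2457/7485.5) / (-28790/91205) = -1.0398…
E_income < 0 ⇒ inferior good.

-1.04; inferior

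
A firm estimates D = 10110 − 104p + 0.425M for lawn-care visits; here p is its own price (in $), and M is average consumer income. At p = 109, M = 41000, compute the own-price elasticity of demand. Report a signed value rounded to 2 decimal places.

At the given values, D = 10110 − 104(109) + 0.425(41000) = 16199.
∂D/∂p = −104.
E = (-104) × (109/16199) = -0.6997…

-0.70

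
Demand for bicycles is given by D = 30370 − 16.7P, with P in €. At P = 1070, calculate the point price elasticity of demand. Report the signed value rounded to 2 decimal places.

-1.43

dD/dP = −16.7. At P = 1070, D = 30370 − 16.7(1070) = 12501.
Ed = (dD/dP)·(P/D) = −16.7 × (1070/12501) = -1.4294…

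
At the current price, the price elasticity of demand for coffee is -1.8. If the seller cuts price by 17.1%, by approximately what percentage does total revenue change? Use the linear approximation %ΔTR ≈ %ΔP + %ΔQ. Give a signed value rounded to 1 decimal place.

+13.7%

%ΔQ ≈ Ed × %ΔP = (-1.8) × (-17.1%) = +30.7800%
%ΔTR ≈ %ΔP + %ΔQ = (-17.1%) + (+30.7800%) = +13.6800%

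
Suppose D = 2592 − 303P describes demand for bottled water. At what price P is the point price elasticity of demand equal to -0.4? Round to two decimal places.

Ed = −303P/(2592 − 303P). Set this equal to -0.4:
303P = 0.4·(2592 − 303P) ⇒ 303P(1 + 0.4) = 0.4·2592
P = 0.4·2592 / (303·1.4) = 2.4441…

2.44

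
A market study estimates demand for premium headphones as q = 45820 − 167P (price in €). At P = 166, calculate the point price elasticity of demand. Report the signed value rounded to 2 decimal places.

dq/dP = −167. At P = 166, q = 45820 − 167(166) = 18098.
Ed = (dq/dP)·(P/q) = −167 × (166/18098) = -1.5317…

-1.53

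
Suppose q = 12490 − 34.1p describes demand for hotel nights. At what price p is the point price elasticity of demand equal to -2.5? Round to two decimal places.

261.63

Ed = −34.1p/(12490 − 34.1p). Set this equal to -2.5:
34.1p = 2.5·(12490 − 34.1p) ⇒ 34.1p(1 + 2.5) = 2.5·12490
p = 2.5·12490 / (34.1·3.5) = 261.6254…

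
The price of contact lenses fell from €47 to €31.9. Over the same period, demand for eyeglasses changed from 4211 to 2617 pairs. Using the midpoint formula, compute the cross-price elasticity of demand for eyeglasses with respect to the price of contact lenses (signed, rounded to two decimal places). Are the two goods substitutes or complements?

%ΔQ_{eyeglasses} = (2617 − 4211)/avg = -1594/3414 = -0.466900…
%ΔP_{contact lenses} = (31.9 − 47)/avg = -15.1/39.45 = -0.382762…
E_cross = (-1594/3414) / (-15.1/39.45) = 1.2198…
E_cross > 0 ⇒ the goods are substitutes.

1.22; substitutes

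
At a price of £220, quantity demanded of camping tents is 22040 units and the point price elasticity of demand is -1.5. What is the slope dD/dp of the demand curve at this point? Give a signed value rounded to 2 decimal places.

Ed = (dD/dp)·(p/D) ⇒ dD/dp = Ed·D/p = (-1.5)·22040/220 = -150.2727…

-150.27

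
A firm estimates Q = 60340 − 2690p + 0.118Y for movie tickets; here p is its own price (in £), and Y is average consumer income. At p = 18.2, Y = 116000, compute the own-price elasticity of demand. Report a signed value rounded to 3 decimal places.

At the given values, Q = 60340 − 2690(18.2) + 0.118(116000) = 25070.
∂Q/∂p = −2690.
E = (-2690) × (18.2/25070) = -1.95285…

-1.953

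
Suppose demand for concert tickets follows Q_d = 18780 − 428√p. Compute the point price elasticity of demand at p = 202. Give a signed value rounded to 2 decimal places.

dQ_d/dp = −428/(2√p) = -15.057. At p = 202, Q_d = 12697.
Ed = (dQ_d/dp)·(p/Q_d) = (-15.057) × (202/12697) = -0.2395…

-0.24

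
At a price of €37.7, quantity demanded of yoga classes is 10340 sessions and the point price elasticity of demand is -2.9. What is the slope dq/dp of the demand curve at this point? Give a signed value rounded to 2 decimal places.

-795.38

Ed = (dq/dp)·(p/q) ⇒ dq/dp = Ed·q/p = (-2.9)·10340/37.7 = -795.3846…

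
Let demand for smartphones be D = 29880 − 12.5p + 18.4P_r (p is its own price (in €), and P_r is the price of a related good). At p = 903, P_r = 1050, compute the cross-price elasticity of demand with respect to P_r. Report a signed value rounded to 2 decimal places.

At the given values, D = 29880 − 12.5(903) + 18.4(1050) = 37912.5.
∂D/∂P_r = 18.4.
E = (18.4) × (1050/37912.5) = 0.5095…

0.51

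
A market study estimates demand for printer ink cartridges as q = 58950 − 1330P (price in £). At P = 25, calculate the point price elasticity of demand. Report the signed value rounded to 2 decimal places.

-1.29

dq/dP = −1330. At P = 25, q = 58950 − 1330(25) = 25700.
Ed = (dq/dP)·(P/q) = −1330 × (25/25700) = -1.2937…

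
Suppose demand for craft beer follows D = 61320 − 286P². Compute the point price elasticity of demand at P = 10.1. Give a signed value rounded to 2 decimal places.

dD/dP = −2·286·P = -5777.2. At P = 10.1, D = 32145.14.
Ed = (dD/dP)·(P/D) = (-5777.2) × (10.1/32145.14) = -1.8151…

-1.82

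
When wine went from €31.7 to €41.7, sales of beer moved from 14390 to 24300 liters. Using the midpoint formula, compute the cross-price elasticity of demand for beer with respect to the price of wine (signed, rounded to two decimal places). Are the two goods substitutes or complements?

1.88; substitutes

%ΔQ_{beer} = (24300 − 14390)/avg = 9910/19345 = 0.512277…
%ΔP_{wine} = (41.7 − 31.7)/avg = 10/36.7 = 0.272479…
E_cross = (9910/19345) / (10/36.7) = 1.8800…
E_cross > 0 ⇒ the goods are substitutes.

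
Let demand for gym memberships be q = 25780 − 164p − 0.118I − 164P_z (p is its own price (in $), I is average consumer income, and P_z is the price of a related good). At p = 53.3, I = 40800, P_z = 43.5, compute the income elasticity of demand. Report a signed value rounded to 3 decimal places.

At the given values, q = 25780 − 164(53.3) − 0.118(40800) − 164(43.5) = 5090.4.
∂q/∂I = -0.118.
E = (-0.118) × (40800/5090.4) = -0.94578…

-0.946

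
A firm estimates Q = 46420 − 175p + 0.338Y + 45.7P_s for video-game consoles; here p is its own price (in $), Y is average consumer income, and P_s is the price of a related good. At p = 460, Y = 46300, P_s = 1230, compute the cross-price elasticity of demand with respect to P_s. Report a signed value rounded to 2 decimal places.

At the given values, Q = 46420 − 175(460) + 0.338(46300) + 45.7(1230) = 37780.4.
∂Q/∂P_s = 45.7.
E = (45.7) × (1230/37780.4) = 1.4878…

1.49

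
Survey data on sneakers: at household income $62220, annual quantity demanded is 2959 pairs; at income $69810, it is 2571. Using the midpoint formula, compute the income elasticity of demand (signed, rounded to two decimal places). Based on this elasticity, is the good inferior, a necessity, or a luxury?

-1.22; inferior

%ΔQ = (2571 − 2959)/[( 2959 + 2571)/2] = -388/2765 = -0.140325…
%ΔIncome = (69810 − 62220)/[( 62220 + 69810)/2] = 7590/66015 = 0.114973…
E_income = (-388/2765) / (7590/66015) = -1.2204…
E_income < 0 ⇒ inferior good.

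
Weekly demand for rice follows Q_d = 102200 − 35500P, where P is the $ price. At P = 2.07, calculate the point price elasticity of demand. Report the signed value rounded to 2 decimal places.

-2.56

dQ_d/dP = −35500. At P = 2.07, Q_d = 102200 − 35500(2.07) = 28715.
Ed = (dQ_d/dP)·(P/Q_d) = −35500 × (2.07/28715) = -2.5591…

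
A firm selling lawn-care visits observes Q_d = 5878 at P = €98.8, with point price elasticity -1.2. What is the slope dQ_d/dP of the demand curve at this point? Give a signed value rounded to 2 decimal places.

-71.39

Ed = (dQ_d/dP)·(P/Q_d) ⇒ dQ_d/dP = Ed·Q_d/P = (-1.2)·5878/98.8 = -71.3927…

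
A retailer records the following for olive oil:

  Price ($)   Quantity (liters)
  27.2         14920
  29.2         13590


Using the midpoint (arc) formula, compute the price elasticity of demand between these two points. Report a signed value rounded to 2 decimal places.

-1.32

%ΔQ = (13590 − 14920) / [(14920 + 13590)/2] = -1330/14255 = -0.093300…
%ΔP = (29.2 − 27.2) / [(27.2 + 29.2)/2] = 2/28.2 = 0.070921…
Arc Ed = %ΔQ / %ΔP = (-1330/14255) / (2/28.2) = -1.3155…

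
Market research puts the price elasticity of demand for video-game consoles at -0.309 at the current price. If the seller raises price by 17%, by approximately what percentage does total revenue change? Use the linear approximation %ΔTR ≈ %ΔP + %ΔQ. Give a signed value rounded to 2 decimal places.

%ΔQ ≈ Ed × %ΔP = (-0.309) × (+17%) = -5.2530%
%ΔTR ≈ %ΔP + %ΔQ = (+17%) + (-5.2530%) = +11.7470%

+11.75%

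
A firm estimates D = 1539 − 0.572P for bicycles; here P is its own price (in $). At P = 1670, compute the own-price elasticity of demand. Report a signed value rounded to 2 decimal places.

At the given values, D = 1539 − 0.572(1670) = 583.76.
∂D/∂P = −0.572.
E = (-0.572) × (1670/583.76) = -1.6363…

-1.64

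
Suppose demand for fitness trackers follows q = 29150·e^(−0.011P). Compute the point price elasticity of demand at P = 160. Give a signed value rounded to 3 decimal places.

dq/dP = −0.011·q = -55.1662. At P = 160, q = 5015.11.
Ed = (dq/dP)·(P/q) = (-55.1662) × (160/5015.11) = -1.76

-1.760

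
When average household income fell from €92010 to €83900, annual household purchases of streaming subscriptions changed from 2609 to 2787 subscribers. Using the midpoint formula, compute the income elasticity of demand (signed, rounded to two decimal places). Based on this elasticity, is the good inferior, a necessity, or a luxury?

-0.72; inferior

%ΔQ = (2787 − 2609)/[( 2609 + 2787)/2] = 178/2698 = 0.065974…
%ΔIncome = (83900 − 92010)/[( 92010 + 83900)/2] = -8110/87955 = -0.092206…
E_income = (178/2698) / (-8110/87955) = -0.7155…
E_income < 0 ⇒ inferior good.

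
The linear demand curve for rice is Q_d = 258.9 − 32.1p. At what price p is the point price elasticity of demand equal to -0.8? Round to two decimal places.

Ed = −32.1p/(258.9 − 32.1p). Set this equal to -0.8:
32.1p = 0.8·(258.9 − 32.1p) ⇒ 32.1p(1 + 0.8) = 0.8·258.9
p = 0.8·258.9 / (32.1·1.8) = 3.5846…

3.58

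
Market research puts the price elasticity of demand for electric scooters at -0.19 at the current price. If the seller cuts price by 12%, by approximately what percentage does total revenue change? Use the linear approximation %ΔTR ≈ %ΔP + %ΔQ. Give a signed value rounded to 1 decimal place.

%ΔQ ≈ Ed × %ΔP = (-0.19) × (-12%) = +2.2800%
%ΔTR ≈ %ΔP + %ΔQ = (-12%) + (+2.2800%) = -9.7200%

-9.7%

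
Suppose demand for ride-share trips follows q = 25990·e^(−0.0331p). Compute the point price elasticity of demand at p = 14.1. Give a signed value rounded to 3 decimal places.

dq/dp = −0.0331·q = -539.442. At p = 14.1, q = 16297.3.
Ed = (dq/dp)·(p/q) = (-539.442) × (14.1/16297.3) = -0.46671

-0.467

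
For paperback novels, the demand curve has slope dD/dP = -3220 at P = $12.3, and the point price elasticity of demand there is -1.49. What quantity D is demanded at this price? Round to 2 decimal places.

Ed = (dD/dP)·(P/D) ⇒ D = (dD/dP)·P/Ed = (-3220)·12.3/(-1.49) = 26581.2080…

26581.21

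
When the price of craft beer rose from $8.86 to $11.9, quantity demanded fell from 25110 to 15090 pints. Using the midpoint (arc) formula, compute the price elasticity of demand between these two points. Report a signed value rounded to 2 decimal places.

-1.70

%ΔQ = (15090 − 25110) / [(25110 + 15090)/2] = -10020/20100 = -0.498507…
%ΔP = (11.9 − 8.86) / [(8.86 + 11.9)/2] = 3.04/10.38 = 0.292870…
Arc Ed = %ΔQ / %ΔP = (-10020/20100) / (3.04/10.38) = -1.7021…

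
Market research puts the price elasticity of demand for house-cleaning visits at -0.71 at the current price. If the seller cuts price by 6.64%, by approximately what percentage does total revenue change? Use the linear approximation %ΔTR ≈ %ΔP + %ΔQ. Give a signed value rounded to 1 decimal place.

-1.9%

%ΔQ ≈ Ed × %ΔP = (-0.71) × (-6.64%) = +4.7144%
%ΔTR ≈ %ΔP + %ΔQ = (-6.64%) + (+4.7144%) = -1.9256%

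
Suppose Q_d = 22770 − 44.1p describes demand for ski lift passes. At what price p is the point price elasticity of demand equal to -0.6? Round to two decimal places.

193.62

Ed = −44.1p/(22770 − 44.1p). Set this equal to -0.6:
44.1p = 0.6·(22770 − 44.1p) ⇒ 44.1p(1 + 0.6) = 0.6·22770
p = 0.6·22770 / (44.1·1.6) = 193.6224…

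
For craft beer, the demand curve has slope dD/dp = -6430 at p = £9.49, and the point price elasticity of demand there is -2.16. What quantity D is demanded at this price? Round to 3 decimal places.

Ed = (dD/dp)·(p/D) ⇒ D = (dD/dp)·p/Ed = (-6430)·9.49/(-2.16) = 28250.32407…

28250.324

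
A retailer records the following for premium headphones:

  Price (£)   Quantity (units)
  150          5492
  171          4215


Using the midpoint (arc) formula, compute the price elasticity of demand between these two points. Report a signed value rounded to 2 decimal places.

%ΔQ = (4215 − 5492) / [(5492 + 4215)/2] = -1277/4853.5 = -0.263109…
%ΔP = (171 − 150) / [(150 + 171)/2] = 21/160.5 = 0.130841…
Arc Ed = %ΔQ / %ΔP = (-1277/4853.5) / (21/160.5) = -2.0109…

-2.01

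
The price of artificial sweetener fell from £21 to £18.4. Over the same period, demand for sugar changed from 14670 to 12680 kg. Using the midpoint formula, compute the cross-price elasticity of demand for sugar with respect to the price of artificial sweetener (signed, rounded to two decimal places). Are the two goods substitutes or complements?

%ΔQ_{sugar} = (12680 − 14670)/avg = -1990/13675 = -0.145521…
%ΔP_{artificial sweetener} = (18.4 − 21)/avg = -2.6/19.7 = -0.131979…
E_cross = (-1990/13675) / (-2.6/19.7) = 1.1026…
E_cross > 0 ⇒ the goods are substitutes.

1.10; substitutes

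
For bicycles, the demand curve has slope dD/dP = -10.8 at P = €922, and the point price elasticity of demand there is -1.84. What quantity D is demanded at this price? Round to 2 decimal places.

5411.74

Ed = (dD/dP)·(P/D) ⇒ D = (dD/dP)·P/Ed = (-10.8)·922/(-1.84) = 5411.7391…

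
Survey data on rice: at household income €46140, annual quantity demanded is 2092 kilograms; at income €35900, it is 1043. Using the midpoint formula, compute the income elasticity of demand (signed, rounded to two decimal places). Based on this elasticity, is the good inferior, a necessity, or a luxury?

2.68; luxury

%ΔQ = (1043 − 2092)/[( 2092 + 1043)/2] = -1049/1567.5 = -0.669218…
%ΔIncome = (35900 − 46140)/[( 46140 + 35900)/2] = -10240/41020 = -0.249634…
E_income = (-1049/1567.5) / (-10240/41020) = 2.6807…
E_income > 1 ⇒ normal good, luxury.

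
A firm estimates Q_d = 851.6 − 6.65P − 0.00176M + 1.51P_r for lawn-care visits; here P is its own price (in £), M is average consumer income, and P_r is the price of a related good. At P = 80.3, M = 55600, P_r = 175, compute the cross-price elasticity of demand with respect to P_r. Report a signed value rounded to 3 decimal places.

0.546

At the given values, Q_d = 851.6 − 6.65(80.3) − 0.00176(55600) + 1.51(175) = 483.999.
∂Q_d/∂P_r = 1.51.
E = (1.51) × (175/483.999) = 0.54597…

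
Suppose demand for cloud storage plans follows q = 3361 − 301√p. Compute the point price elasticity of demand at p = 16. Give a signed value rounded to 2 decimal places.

-0.28

dq/dp = −301/(2√p) = -37.625. At p = 16, q = 2157.
Ed = (dq/dp)·(p/q) = (-37.625) × (16/2157) = -0.2790…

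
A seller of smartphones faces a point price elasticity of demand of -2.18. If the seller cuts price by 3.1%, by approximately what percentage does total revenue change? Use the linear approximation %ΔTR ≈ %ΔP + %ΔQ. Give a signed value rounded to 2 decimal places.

%ΔQ ≈ Ed × %ΔP = (-2.18) × (-3.1%) = +6.7580%
%ΔTR ≈ %ΔP + %ΔQ = (-3.1%) + (+6.7580%) = +3.6580%

+3.66%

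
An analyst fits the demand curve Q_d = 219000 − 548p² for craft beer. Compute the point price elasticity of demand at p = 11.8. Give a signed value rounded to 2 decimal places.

-1.07

dQ_d/dp = −2·548·p = -12932.8. At p = 11.8, Q_d = 142696.48.
Ed = (dQ_d/dp)·(p/Q_d) = (-12932.8) × (11.8/142696.48) = -1.0694…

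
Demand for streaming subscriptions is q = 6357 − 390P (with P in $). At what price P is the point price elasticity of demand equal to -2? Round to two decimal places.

Ed = −390P/(6357 − 390P). Set this equal to -2:
390P = 2·(6357 − 390P) ⇒ 390P(1 + 2) = 2·6357
P = 2·6357 / (390·3) = 10.8666…

10.87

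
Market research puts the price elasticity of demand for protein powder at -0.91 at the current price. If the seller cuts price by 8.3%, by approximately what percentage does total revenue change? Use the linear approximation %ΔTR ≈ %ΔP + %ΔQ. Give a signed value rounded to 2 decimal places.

-0.75%

%ΔQ ≈ Ed × %ΔP = (-0.91) × (-8.3%) = +7.5530%
%ΔTR ≈ %ΔP + %ΔQ = (-8.3%) + (+7.5530%) = -0.7470%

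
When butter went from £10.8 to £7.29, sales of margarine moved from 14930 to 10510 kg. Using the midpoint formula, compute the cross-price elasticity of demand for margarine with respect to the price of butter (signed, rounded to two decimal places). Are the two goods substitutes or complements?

0.90; substitutes

%ΔQ_{margarine} = (10510 − 14930)/avg = -4420/12720 = -0.347484…
%ΔP_{butter} = (7.29 − 10.8)/avg = -3.51/9.045 = -0.388059…
E_cross = (-4420/12720) / (-3.51/9.045) = 0.8954…
E_cross > 0 ⇒ the goods are substitutes.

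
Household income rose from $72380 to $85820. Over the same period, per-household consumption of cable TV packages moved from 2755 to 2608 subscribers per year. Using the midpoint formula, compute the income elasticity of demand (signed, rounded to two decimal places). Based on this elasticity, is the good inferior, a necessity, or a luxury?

%ΔQ = (2608 − 2755)/[( 2755 + 2608)/2] = -147/2681.5 = -0.054820…
%ΔIncome = (85820 − 72380)/[( 72380 + 85820)/2] = 13440/79100 = 0.169911…
E_income = (-147/2681.5) / (13440/79100) = -0.3226…
E_income < 0 ⇒ inferior good.

-0.32; inferior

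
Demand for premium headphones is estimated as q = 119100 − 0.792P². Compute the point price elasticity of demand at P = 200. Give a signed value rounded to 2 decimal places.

-0.72

dq/dP = −2·0.792·P = -316.8. At P = 200, q = 87420.
Ed = (dq/dP)·(P/q) = (-316.8) × (200/87420) = -0.7247…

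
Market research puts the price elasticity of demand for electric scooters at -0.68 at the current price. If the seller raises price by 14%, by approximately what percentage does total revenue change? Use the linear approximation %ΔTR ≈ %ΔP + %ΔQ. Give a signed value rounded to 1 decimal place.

%ΔQ ≈ Ed × %ΔP = (-0.68) × (+14%) = -9.5200%
%ΔTR ≈ %ΔP + %ΔQ = (+14%) + (-9.5200%) = +4.4800%

+4.5%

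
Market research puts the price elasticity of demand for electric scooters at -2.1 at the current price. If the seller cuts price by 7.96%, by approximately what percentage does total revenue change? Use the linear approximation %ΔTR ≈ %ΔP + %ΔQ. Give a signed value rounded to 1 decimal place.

%ΔQ ≈ Ed × %ΔP = (-2.1) × (-7.96%) = +16.7160%
%ΔTR ≈ %ΔP + %ΔQ = (-7.96%) + (+16.7160%) = +8.7560%

+8.8%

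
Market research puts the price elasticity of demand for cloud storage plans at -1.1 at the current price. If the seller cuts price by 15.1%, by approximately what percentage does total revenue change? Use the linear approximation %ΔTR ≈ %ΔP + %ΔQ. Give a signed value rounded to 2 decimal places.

%ΔQ ≈ Ed × %ΔP = (-1.1) × (-15.1%) = +16.6100%
%ΔTR ≈ %ΔP + %ΔQ = (-15.1%) + (+16.6100%) = +1.5100%

+1.51%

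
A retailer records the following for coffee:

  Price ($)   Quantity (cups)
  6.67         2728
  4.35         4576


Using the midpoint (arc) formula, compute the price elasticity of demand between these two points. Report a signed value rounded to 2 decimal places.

%ΔQ = (4576 − 2728) / [(2728 + 4576)/2] = 1848/3652 = 0.506024…
%ΔP = (4.35 − 6.67) / [(6.67 + 4.35)/2] = -2.32/5.51 = -0.421052…
Arc Ed = %ΔQ / %ΔP = (1848/3652) / (-2.32/5.51) = -1.2018…

-1.20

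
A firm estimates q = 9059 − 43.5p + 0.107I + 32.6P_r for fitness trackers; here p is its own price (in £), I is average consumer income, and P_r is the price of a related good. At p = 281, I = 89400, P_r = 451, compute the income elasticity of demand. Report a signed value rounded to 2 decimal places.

At the given values, q = 9059 − 43.5(281) + 0.107(89400) + 32.6(451) = 21103.9.
∂q/∂I = 0.107.
E = (0.107) × (89400/21103.9) = 0.4532…

0.45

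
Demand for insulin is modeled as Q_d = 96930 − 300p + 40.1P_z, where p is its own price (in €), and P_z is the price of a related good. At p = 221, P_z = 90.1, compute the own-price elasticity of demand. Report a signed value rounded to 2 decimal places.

-1.94

At the given values, Q_d = 96930 − 300(221) + 40.1(90.1) = 34243.01.
∂Q_d/∂p = −300.
E = (-300) × (221/34243.01) = -1.9361…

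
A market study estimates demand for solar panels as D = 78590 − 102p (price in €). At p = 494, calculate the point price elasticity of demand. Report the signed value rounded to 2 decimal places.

dD/dp = −102. At p = 494, D = 78590 − 102(494) = 28202.
Ed = (dD/dp)·(p/D) = −102 × (494/28202) = -1.7866…

-1.79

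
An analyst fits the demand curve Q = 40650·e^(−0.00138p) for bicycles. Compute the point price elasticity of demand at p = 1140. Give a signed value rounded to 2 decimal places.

-1.57

dQ/dp = −0.00138·Q = -11.6334. At p = 1140, Q = 8430.02.
Ed = (dQ/dp)·(p/Q) = (-11.6334) × (1140/8430.02) = -1.5732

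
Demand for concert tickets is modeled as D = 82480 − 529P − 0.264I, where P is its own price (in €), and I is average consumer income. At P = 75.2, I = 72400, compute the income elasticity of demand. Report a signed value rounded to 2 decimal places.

At the given values, D = 82480 − 529(75.2) − 0.264(72400) = 23585.6.
∂D/∂I = -0.264.
E = (-0.264) × (72400/23585.6) = -0.8103…

-0.81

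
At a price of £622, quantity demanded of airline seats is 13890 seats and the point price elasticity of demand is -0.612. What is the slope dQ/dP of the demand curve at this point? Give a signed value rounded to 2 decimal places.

-13.67

Ed = (dQ/dP)·(P/Q) ⇒ dQ/dP = Ed·Q/P = (-0.612)·13890/622 = -13.6666…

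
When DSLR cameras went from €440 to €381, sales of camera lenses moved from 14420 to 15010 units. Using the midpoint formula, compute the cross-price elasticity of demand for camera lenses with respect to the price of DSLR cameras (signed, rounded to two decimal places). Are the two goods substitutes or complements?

-0.28; complements

%ΔQ_{camera lenses} = (15010 − 14420)/avg = 590/14715 = 0.040095…
%ΔP_{DSLR cameras} = (381 − 440)/avg = -59/410.5 = -0.143727…
E_cross = (590/14715) / (-59/410.5) = -0.2789…
E_cross < 0 ⇒ the goods are complements.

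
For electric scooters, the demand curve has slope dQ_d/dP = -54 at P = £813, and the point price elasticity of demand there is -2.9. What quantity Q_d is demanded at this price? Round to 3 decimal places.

Ed = (dQ_d/dP)·(P/Q_d) ⇒ Q_d = (dQ_d/dP)·P/Ed = (-54)·813/(-2.9) = 15138.62068…

15138.621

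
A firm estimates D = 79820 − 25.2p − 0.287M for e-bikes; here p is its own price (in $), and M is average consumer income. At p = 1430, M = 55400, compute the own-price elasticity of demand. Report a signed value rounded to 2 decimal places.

At the given values, D = 79820 − 25.2(1430) − 0.287(55400) = 27884.2.
∂D/∂p = −25.2.
E = (-25.2) × (1430/27884.2) = -1.2923…

-1.29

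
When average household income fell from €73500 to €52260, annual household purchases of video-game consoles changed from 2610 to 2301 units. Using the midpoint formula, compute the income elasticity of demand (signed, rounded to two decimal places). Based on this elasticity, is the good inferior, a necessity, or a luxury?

%ΔQ = (2301 − 2610)/[( 2610 + 2301)/2] = -309/2455.5 = -0.125839…
%ΔIncome = (52260 − 73500)/[( 73500 + 52260)/2] = -21240/62880 = -0.337786…
E_income = (-309/2455.5) / (-21240/62880) = 0.3725…
0 < E_income < 1 ⇒ normal good, necessity.

0.37; necessity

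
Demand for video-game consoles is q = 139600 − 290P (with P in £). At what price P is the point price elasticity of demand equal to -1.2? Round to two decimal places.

Ed = −290P/(139600 − 290P). Set this equal to -1.2:
290P = 1.2·(139600 − 290P) ⇒ 290P(1 + 1.2) = 1.2·139600
P = 1.2·139600 / (290·2.2) = 262.5705…

262.57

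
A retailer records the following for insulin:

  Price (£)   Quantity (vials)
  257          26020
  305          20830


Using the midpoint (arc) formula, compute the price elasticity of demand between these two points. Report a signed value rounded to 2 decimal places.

%ΔQ = (20830 − 26020) / [(26020 + 20830)/2] = -5190/23425 = -0.221558…
%ΔP = (305 − 257) / [(257 + 305)/2] = 48/281 = 0.170818…
Arc Ed = %ΔQ / %ΔP = (-5190/23425) / (48/281) = -1.2970…

-1.30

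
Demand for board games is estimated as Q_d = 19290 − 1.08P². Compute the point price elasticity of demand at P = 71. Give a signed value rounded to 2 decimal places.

-0.79

dQ_d/dP = −2·1.08·P = -153.36. At P = 71, Q_d = 13845.72.
Ed = (dQ_d/dP)·(P/Q_d) = (-153.36) × (71/13845.72) = -0.7864…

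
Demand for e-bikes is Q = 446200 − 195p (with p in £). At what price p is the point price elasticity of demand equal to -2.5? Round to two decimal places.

1634.43

Ed = −195p/(446200 − 195p). Set this equal to -2.5:
195p = 2.5·(446200 − 195p) ⇒ 195p(1 + 2.5) = 2.5·446200
p = 2.5·446200 / (195·3.5) = 1634.4322…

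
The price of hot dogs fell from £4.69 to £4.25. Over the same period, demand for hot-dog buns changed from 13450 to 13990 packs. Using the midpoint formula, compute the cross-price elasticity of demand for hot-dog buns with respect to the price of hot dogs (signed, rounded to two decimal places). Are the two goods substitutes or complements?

-0.40; complements

%ΔQ_{hot-dog buns} = (13990 − 13450)/avg = 540/13720 = 0.039358…
%ΔP_{hot dogs} = (4.25 − 4.69)/avg = -0.44/4.47 = -0.098434…
E_cross = (540/13720) / (-0.44/4.47) = -0.3998…
E_cross < 0 ⇒ the goods are complements.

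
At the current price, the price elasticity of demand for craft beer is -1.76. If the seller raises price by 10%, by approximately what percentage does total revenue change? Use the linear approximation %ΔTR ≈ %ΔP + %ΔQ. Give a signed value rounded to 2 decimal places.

-7.60%

%ΔQ ≈ Ed × %ΔP = (-1.76) × (+10%) = -17.6000%
%ΔTR ≈ %ΔP + %ΔQ = (+10%) + (-17.6000%) = -7.6000%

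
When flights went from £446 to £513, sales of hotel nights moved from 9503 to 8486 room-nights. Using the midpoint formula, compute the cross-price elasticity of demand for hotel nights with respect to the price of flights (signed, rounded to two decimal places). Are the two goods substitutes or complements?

%ΔQ_{hotel nights} = (8486 − 9503)/avg = -1017/8994.5 = -0.113069…
%ΔP_{flights} = (513 − 446)/avg = 67/479.5 = 0.139728…
E_cross = (-1017/8994.5) / (67/479.5) = -0.8092…
E_cross < 0 ⇒ the goods are complements.

-0.81; complements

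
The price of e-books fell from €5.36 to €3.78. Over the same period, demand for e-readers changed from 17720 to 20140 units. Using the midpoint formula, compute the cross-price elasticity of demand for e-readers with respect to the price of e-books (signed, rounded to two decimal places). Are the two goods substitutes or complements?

-0.37; complements

%ΔQ_{e-readers} = (20140 − 17720)/avg = 2420/18930 = 0.127839…
%ΔP_{e-books} = (3.78 − 5.36)/avg = -1.58/4.57 = -0.345733…
E_cross = (2420/18930) / (-1.58/4.57) = -0.3697…
E_cross < 0 ⇒ the goods are complements.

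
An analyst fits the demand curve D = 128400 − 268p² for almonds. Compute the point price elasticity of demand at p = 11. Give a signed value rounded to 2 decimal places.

-0.68

dD/dp = −2·268·p = -5896. At p = 11, D = 95972.
Ed = (dD/dp)·(p/D) = (-5896) × (11/95972) = -0.6757…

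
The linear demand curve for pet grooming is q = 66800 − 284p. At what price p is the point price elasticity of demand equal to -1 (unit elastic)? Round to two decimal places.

Ed = −284p/(66800 − 284p). Set this equal to -1:
284p = 1·(66800 − 284p) ⇒ 284p(1 + 1) = 1·66800
p = 1·66800 / (284·2) = 117.6056…

117.61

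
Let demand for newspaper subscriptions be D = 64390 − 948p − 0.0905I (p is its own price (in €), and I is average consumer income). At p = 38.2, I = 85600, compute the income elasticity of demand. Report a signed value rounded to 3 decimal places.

-0.379

At the given values, D = 64390 − 948(38.2) − 0.0905(85600) = 20429.6.
∂D/∂I = -0.0905.
E = (-0.0905) × (85600/20429.6) = -0.37919…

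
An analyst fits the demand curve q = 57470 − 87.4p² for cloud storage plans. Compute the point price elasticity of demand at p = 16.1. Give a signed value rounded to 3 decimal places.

dq/dp = −2·87.4·p = -2814.28. At p = 16.1, q = 34815.046.
Ed = (dq/dp)·(p/q) = (-2814.28) × (16.1/34815.046) = -1.30144…

-1.301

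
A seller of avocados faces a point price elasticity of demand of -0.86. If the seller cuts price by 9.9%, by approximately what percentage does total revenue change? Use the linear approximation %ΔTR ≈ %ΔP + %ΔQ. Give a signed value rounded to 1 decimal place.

-1.4%

%ΔQ ≈ Ed × %ΔP = (-0.86) × (-9.9%) = +8.5140%
%ΔTR ≈ %ΔP + %ΔQ = (-9.9%) + (+8.5140%) = -1.3860%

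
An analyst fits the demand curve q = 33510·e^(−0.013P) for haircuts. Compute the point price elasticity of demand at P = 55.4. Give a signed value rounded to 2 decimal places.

dq/dP = −0.013·q = -212.001. At P = 55.4, q = 16307.8.
Ed = (dq/dP)·(P/q) = (-212.001) × (55.4/16307.8) = -0.7202

-0.72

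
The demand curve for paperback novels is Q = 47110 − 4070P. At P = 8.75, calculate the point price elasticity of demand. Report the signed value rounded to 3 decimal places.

-3.097

dQ/dP = −4070. At P = 8.75, Q = 47110 − 4070(8.75) = 11497.5.
Ed = (dQ/dP)·(P/Q) = −4070 × (8.75/11497.5) = -3.09741…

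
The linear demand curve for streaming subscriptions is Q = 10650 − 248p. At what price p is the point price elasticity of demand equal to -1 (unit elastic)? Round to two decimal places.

Ed = −248p/(10650 − 248p). Set this equal to -1:
248p = 1·(10650 − 248p) ⇒ 248p(1 + 1) = 1·10650
p = 1·10650 / (248·2) = 21.4717…

21.47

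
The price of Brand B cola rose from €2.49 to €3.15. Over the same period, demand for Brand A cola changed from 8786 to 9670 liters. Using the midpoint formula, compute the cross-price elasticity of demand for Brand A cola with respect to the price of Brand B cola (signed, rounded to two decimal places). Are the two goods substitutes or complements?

0.41; substitutes

%ΔQ_{Brand A cola} = (9670 − 8786)/avg = 884/9228 = 0.095795…
%ΔP_{Brand B cola} = (3.15 − 2.49)/avg = 0.66/2.82 = 0.234042…
E_cross = (884/9228) / (0.66/2.82) = 0.4093…
E_cross > 0 ⇒ the goods are substitutes.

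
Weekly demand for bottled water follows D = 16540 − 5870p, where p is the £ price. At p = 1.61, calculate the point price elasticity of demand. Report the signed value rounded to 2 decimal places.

-1.33

dD/dp = −5870. At p = 1.61, D = 16540 − 5870(1.61) = 7089.3.
Ed = (dD/dp)·(p/D) = −5870 × (1.61/7089.3) = -1.3330…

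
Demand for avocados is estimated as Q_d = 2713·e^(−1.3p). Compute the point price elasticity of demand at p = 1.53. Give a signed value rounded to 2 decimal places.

dQ_d/dp = −1.3·Q_d = -482.593. At p = 1.53, Q_d = 371.226.
Ed = (dQ_d/dp)·(p/Q_d) = (-482.593) × (1.53/371.226) = -1.989

-1.99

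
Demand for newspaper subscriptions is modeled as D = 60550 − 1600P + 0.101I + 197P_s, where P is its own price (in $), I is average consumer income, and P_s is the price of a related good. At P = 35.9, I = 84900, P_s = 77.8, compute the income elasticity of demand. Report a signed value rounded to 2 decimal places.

0.32

At the given values, D = 60550 − 1600(35.9) + 0.101(84900) + 197(77.8) = 27011.5.
∂D/∂I = 0.101.
E = (0.101) × (84900/27011.5) = 0.3174…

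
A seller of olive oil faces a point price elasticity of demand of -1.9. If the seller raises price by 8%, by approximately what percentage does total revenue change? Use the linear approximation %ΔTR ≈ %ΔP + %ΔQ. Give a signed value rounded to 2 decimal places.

-7.20%

%ΔQ ≈ Ed × %ΔP = (-1.9) × (+8%) = -15.2000%
%ΔTR ≈ %ΔP + %ΔQ = (+8%) + (-15.2000%) = -7.2000%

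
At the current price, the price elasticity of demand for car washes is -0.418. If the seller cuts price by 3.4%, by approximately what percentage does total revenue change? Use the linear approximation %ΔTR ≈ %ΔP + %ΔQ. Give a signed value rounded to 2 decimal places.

%ΔQ ≈ Ed × %ΔP = (-0.418) × (-3.4%) = +1.4212%
%ΔTR ≈ %ΔP + %ΔQ = (-3.4%) + (+1.4212%) = -1.9788%

-1.98%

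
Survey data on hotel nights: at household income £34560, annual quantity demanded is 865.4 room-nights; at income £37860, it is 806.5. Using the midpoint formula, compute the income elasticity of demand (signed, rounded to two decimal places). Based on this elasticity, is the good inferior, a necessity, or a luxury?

%ΔQ = (806.5 − 865.4)/[( 865.4 + 806.5)/2] = -58.9/835.95 = -0.070458…
%ΔIncome = (37860 − 34560)/[( 34560 + 37860)/2] = 3300/36210 = 0.091135…
E_income = (-58.9/835.95) / (3300/36210) = -0.7731…
E_income < 0 ⇒ inferior good.

-0.77; inferior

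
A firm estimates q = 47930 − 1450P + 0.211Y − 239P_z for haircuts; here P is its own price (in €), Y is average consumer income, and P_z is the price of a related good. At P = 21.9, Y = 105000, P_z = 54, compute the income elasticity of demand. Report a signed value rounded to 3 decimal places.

At the given values, q = 47930 − 1450(21.9) + 0.211(105000) − 239(54) = 25424.
∂q/∂Y = 0.211.
E = (0.211) × (105000/25424) = 0.87142…

0.871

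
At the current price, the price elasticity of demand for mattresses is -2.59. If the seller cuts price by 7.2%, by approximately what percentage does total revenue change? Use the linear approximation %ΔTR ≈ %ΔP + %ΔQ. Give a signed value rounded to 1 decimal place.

+11.4%

%ΔQ ≈ Ed × %ΔP = (-2.59) × (-7.2%) = +18.6480%
%ΔTR ≈ %ΔP + %ΔQ = (-7.2%) + (+18.6480%) = +11.4480%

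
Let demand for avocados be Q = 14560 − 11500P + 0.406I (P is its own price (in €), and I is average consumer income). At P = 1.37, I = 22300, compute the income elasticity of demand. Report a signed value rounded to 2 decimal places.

At the given values, Q = 14560 − 11500(1.37) + 0.406(22300) = 7858.8.
∂Q/∂I = 0.406.
E = (0.406) × (22300/7858.8) = 1.1520…

1.15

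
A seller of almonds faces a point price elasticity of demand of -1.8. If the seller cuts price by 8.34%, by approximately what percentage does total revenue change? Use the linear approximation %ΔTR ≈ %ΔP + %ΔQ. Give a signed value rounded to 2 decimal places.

+6.67%

%ΔQ ≈ Ed × %ΔP = (-1.8) × (-8.34%) = +15.0120%
%ΔTR ≈ %ΔP + %ΔQ = (-8.34%) + (+15.0120%) = +6.6720%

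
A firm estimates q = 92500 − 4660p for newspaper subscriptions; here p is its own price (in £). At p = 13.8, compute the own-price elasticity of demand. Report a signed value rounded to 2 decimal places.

At the given values, q = 92500 − 4660(13.8) = 28192.
∂q/∂p = −4660.
E = (-4660) × (13.8/28192) = -2.2810…

-2.28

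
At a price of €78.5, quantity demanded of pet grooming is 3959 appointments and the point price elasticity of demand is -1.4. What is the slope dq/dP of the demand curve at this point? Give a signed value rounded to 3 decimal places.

Ed = (dq/dP)·(P/q) ⇒ dq/dP = Ed·q/P = (-1.4)·3959/78.5 = -70.60636…

-70.606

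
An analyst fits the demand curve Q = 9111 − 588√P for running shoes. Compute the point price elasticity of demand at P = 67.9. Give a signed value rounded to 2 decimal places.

dQ/dP = −588/(2√P) = -35.679. At P = 67.9, Q = 4265.79.
Ed = (dQ/dP)·(P/Q) = (-35.679) × (67.9/4265.79) = -0.5679…

-0.57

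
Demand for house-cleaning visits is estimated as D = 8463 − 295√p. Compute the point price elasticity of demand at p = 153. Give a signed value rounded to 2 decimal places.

-0.38

dD/dp = −295/(2√p) = -11.9247. At p = 153, D = 4814.05.
Ed = (dD/dp)·(p/D) = (-11.9247) × (153/4814.05) = -0.3789…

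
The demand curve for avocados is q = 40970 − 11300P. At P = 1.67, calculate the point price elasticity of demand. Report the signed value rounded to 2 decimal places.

-0.85

dq/dP = −11300. At P = 1.67, q = 40970 − 11300(1.67) = 22099.
Ed = (dq/dP)·(P/q) = −11300 × (1.67/22099) = -0.8539…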